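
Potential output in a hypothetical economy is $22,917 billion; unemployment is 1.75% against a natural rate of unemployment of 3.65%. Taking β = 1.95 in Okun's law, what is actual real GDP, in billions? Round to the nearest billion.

$23,766 billion

Unemployment gap = 1.75 - 3.65 = -1.9 points, so the output gap is -1.95 × (-1.9) = 3.705%.
Actual GDP = 22917 × (1 + 3.705/100) = 22917 × 1.03705 ≈ 23766 billion.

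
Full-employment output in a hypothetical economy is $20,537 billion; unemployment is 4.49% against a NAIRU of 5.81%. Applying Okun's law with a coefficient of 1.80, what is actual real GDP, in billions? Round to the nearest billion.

$21,025 billion

Unemployment gap = 4.49 - 5.81 = -1.32 points, so the output gap is -1.8 × (-1.32) = 2.376%.
Actual GDP = 20537 × (1 + 2.376/100) = 20537 × 1.02376 ≈ 21025 billion.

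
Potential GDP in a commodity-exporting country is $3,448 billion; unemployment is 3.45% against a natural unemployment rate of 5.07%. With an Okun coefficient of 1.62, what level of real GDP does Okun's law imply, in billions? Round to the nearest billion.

Unemployment gap = 3.45 - 5.07 = -1.62 points, so the output gap is -1.62 × (-1.62) = 2.6244%.
Actual GDP = 3448 × (1 + 2.6244/100) = 3448 × 1.026244 ≈ 3538 billion.

$3,538 billion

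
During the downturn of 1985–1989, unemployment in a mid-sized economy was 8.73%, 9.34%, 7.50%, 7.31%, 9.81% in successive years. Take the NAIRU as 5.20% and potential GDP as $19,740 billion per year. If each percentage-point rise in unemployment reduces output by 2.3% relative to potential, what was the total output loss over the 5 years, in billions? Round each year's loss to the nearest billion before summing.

$7,578 billion

Year 1985: gap = -2.3 × (8.73 - 5.2) = -8.119%, loss ≈ 19740 × 8.119/100 ≈ 1603.
Year 1986: gap = -2.3 × (9.34 - 5.2) = -9.522%, loss ≈ 19740 × 9.522/100 ≈ 1880.
Year 1987: gap = -2.3 × (7.5 - 5.2) = -5.29%, loss ≈ 19740 × 5.29/100 ≈ 1044.
Year 1988: gap = -2.3 × (7.31 - 5.2) = -4.853%, loss ≈ 19740 × 4.853/100 ≈ 958.
Year 1989: gap = -2.3 × (9.81 - 5.2) = -10.603%, loss ≈ 19740 × 10.603/100 ≈ 2093.
Total lost output = 1603 + 1880 + 1044 + 958 + 2093 = 7578 billion.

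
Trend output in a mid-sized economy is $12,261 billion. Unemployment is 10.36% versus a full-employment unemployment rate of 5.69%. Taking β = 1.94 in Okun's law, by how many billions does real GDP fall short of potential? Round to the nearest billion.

Output gap = -1.94 × (10.36 - 5.69) = -1.94 × 4.67 = -9.0598%.
Actual GDP ≈ 12261 × 0.909402 ≈ 11150 billion, so the shortfall is 12261 - 11150 = 1111 billion.

$1,111 billion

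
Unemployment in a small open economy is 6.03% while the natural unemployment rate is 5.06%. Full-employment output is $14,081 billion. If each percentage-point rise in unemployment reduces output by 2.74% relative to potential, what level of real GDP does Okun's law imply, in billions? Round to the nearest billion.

$13,707 billion

Unemployment gap = 6.03 - 5.06 = 0.97 points, so the output gap is -2.74 × 0.97 = -2.6578%.
Actual GDP = 14081 × (1 - 2.6578/100) = 14081 × 0.973422 ≈ 13707 billion.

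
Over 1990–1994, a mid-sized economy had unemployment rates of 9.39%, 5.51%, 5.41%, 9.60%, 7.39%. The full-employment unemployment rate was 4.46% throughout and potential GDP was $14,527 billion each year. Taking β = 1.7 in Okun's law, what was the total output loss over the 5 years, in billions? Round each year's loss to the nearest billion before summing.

$3,705 billion

Year 1990: gap = -1.7 × (9.39 - 4.46) = -8.381%, loss ≈ 14527 × 8.381/100 ≈ 1218.
Year 1991: gap = -1.7 × (5.51 - 4.46) = -1.785%, loss ≈ 14527 × 1.785/100 ≈ 259.
Year 1992: gap = -1.7 × (5.41 - 4.46) = -1.615%, loss ≈ 14527 × 1.615/100 ≈ 235.
Year 1993: gap = -1.7 × (9.6 - 4.46) = -8.738%, loss ≈ 14527 × 8.738/100 ≈ 1269.
Year 1994: gap = -1.7 × (7.39 - 4.46) = -4.981%, loss ≈ 14527 × 4.981/100 ≈ 724.
Total lost output = 1218 + 259 + 235 + 1269 + 724 = 3705 billion.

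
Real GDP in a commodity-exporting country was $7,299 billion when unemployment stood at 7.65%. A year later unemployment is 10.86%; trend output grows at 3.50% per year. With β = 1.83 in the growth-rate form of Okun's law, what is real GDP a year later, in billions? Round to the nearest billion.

$7,126 billion

Δu = 10.86 - 7.65 = 3.21 points.
Okun's law (growth form): g_Y = g_Y* - β × Δu = 3.50 - 1.83 × (3.21) = 3.5 - 5.8743 = -2.3743%.
Real GDP in the next year = 7299 × (1 - 2.3743/100) = 7299 × 0.976257 ≈ 7126 billion.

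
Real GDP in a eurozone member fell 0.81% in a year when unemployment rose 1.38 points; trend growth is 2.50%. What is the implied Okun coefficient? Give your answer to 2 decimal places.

β ≈ 2.40

Growth form: g_Y = g_Y* - β × Δu, so β = (g_Y* - g_Y)/Δu.
β = (2.5 + 0.81)/1.38 = 3.31/1.38 = 2.40.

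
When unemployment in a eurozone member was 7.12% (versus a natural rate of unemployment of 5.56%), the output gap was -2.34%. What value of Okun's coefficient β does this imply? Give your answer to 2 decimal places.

Okun's law: output gap = -β × (u - u*).
-2.34 = -β × (7.12 - 5.56) = -β × 1.56, so β = 2.34/1.56 = 1.50.

β ≈ 1.50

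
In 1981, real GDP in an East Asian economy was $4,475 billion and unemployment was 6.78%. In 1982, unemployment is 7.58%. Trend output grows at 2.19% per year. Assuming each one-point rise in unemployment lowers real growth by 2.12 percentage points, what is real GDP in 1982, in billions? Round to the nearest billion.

Δu = 7.58 - 6.78 = 0.8 points.
Okun's law (growth form): g_Y = g_Y* - β × Δu = 2.19 - 2.12 × (0.80) = 2.19 - 1.696 = 0.494%.
Real GDP in the next year = 4475 × (1 + 0.494/100) = 4475 × 1.00494 ≈ 4497 billion.

$4,497 billion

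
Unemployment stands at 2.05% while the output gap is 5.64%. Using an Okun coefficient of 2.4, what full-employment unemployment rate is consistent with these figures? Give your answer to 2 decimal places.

4.40%

From Okun's law, u - u* = -(output gap)/β = -(5.64)/2.4 = -2.35 points.
So u* = 2.05 + 2.35 = 4.40%.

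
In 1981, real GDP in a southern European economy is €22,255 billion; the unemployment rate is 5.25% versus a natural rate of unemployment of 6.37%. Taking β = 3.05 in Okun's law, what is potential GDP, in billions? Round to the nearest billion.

€21,520 billion

Unemployment gap = 5.25 - 6.37 = -1.12 points, so output gap = -3.05 × (-1.12) = 3.416%.
Since Y = Y* × (1 + gap/100), Y* = 22255/1.03416 ≈ 21520 billion.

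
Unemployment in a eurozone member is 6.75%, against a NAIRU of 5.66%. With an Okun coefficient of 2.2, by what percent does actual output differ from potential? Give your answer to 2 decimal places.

The unemployment gap is 6.75 - 5.66 = 1.09 percentage points.
Okun's law gives an output gap of -2.2 × 1.09 = -2.398%, i.e. 2.40% below potential.

-2.40%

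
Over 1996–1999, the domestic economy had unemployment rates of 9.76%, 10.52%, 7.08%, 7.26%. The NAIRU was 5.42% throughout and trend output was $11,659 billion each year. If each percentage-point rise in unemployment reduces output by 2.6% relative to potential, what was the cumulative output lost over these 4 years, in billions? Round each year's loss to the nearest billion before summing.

Year 1996: gap = -2.6 × (9.76 - 5.42) = -11.284%, loss ≈ 11659 × 11.284/100 ≈ 1316.
Year 1997: gap = -2.6 × (10.52 - 5.42) = -13.26%, loss ≈ 11659 × 13.26/100 ≈ 1546.
Year 1998: gap = -2.6 × (7.08 - 5.42) = -4.316%, loss ≈ 11659 × 4.316/100 ≈ 503.
Year 1999: gap = -2.6 × (7.26 - 5.42) = -4.784%, loss ≈ 11659 × 4.784/100 ≈ 558.
Total lost output = 1316 + 1546 + 503 + 558 = 3923 billion.

$3,923 billion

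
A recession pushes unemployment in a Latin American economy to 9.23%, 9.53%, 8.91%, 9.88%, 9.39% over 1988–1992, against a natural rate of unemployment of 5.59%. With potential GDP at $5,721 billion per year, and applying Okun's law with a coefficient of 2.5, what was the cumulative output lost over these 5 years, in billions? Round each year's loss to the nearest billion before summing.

Year 1988: gap = -2.5 × (9.23 - 5.59) = -9.1%, loss ≈ 5721 × 9.1/100 ≈ 521.
Year 1989: gap = -2.5 × (9.53 - 5.59) = -9.85%, loss ≈ 5721 × 9.85/100 ≈ 564.
Year 1990: gap = -2.5 × (8.91 - 5.59) = -8.3%, loss ≈ 5721 × 8.3/100 ≈ 475.
Year 1991: gap = -2.5 × (9.88 - 5.59) = -10.725%, loss ≈ 5721 × 10.725/100 ≈ 614.
Year 1992: gap = -2.5 × (9.39 - 5.59) = -9.5%, loss ≈ 5721 × 9.5/100 ≈ 543.
Total lost output = 521 + 564 + 475 + 614 + 543 = 2717 billion.

$2,717 billion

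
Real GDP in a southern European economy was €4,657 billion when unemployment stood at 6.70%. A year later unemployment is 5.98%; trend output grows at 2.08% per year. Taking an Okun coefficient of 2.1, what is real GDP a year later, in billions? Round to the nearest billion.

€4,824 billion

Δu = 5.98 - 6.7 = -0.72 points.
Okun's law (growth form): g_Y = g_Y* - β × Δu = 2.08 - 2.1 × (-0.72) = 2.08 + 1.512 = 3.592%.
Real GDP in the next year = 4657 × (1 + 3.592/100) = 4657 × 1.03592 ≈ 4824 billion.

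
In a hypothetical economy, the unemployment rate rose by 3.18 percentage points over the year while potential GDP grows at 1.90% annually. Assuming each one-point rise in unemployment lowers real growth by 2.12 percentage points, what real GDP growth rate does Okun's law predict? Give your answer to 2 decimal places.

-4.84%

Growth-rate Okun's law: g_Y = g_Y* - β × Δu.
g_Y = 1.90 - 2.12 × (3.18) = 1.9 - 6.7416 = -4.8416%, i.e. -4.84% to 2 d.p.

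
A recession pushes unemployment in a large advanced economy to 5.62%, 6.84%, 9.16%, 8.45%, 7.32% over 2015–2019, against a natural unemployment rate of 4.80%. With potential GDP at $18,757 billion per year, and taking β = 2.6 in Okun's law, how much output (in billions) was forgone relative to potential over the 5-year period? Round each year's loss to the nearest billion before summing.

$6,530 billion

Year 2015: gap = -2.6 × (5.62 - 4.8) = -2.132%, loss ≈ 18757 × 2.132/100 ≈ 400.
Year 2016: gap = -2.6 × (6.84 - 4.8) = -5.304%, loss ≈ 18757 × 5.304/100 ≈ 995.
Year 2017: gap = -2.6 × (9.16 - 4.8) = -11.336%, loss ≈ 18757 × 11.336/100 ≈ 2126.
Year 2018: gap = -2.6 × (8.45 - 4.8) = -9.49%, loss ≈ 18757 × 9.49/100 ≈ 1780.
Year 2019: gap = -2.6 × (7.32 - 4.8) = -6.552%, loss ≈ 18757 × 6.552/100 ≈ 1229.
Total lost output = 400 + 995 + 2126 + 1780 + 1229 = 6530 billion.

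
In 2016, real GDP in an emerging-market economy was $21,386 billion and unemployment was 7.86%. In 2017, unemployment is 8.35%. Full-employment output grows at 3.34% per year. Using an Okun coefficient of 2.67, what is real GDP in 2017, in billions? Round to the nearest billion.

Δu = 8.35 - 7.86 = 0.49 points.
Okun's law (growth form): g_Y = g_Y* - β × Δu = 3.34 - 2.67 × (0.49) = 3.34 - 1.3083 = 2.0317%.
Real GDP in the next year = 21386 × (1 + 2.0317/100) = 21386 × 1.020317 ≈ 21820 billion.

$21,820 billion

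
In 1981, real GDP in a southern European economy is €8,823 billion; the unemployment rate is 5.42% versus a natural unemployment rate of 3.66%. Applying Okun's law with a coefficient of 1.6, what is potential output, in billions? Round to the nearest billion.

€9,079 billion

Unemployment gap = 5.42 - 3.66 = 1.76 points, so output gap = -1.6 × 1.76 = -2.816%.
Since Y = Y* × (1 + gap/100), Y* = 8823/0.97184 ≈ 9079 billion.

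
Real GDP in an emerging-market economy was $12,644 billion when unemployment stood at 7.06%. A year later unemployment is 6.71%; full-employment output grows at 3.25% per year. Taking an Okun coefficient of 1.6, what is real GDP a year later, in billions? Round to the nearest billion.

$13,126 billion

Δu = 6.71 - 7.06 = -0.35 points.
Okun's law (growth form): g_Y = g_Y* - β × Δu = 3.25 - 1.6 × (-0.35) = 3.25 + 0.56 = 3.81%.
Real GDP in the next year = 12644 × (1 + 3.81/100) = 12644 × 1.0381 ≈ 13126 billion.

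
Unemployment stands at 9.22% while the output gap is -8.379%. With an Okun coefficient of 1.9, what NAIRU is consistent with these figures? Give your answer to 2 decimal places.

4.81%

From Okun's law, u - u* = -(output gap)/β = -(-8.379)/1.9 = 4.41 points.
So u* = 9.22 - 4.41 = 4.81%.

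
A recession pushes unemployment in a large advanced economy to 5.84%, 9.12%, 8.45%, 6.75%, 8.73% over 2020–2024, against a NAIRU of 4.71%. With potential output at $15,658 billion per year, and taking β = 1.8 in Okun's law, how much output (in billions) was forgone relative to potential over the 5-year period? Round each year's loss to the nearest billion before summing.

Year 2020: gap = -1.8 × (5.84 - 4.71) = -2.034%, loss ≈ 15658 × 2.034/100 ≈ 318.
Year 2021: gap = -1.8 × (9.12 - 4.71) = -7.938%, loss ≈ 15658 × 7.938/100 ≈ 1243.
Year 2022: gap = -1.8 × (8.45 - 4.71) = -6.732%, loss ≈ 15658 × 6.732/100 ≈ 1054.
Year 2023: gap = -1.8 × (6.75 - 4.71) = -3.672%, loss ≈ 15658 × 3.672/100 ≈ 575.
Year 2024: gap = -1.8 × (8.73 - 4.71) = -7.236%, loss ≈ 15658 × 7.236/100 ≈ 1133.
Total lost output = 318 + 1243 + 1054 + 575 + 1133 = 4323 billion.

$4,323 billion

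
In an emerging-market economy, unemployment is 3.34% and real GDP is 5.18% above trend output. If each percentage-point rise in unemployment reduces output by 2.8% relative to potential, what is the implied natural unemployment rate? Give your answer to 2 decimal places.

From Okun's law, u - u* = -(output gap)/β = -(5.18)/2.8 = -1.85 points.
So u* = 3.34 + 1.85 = 5.19%.

5.19%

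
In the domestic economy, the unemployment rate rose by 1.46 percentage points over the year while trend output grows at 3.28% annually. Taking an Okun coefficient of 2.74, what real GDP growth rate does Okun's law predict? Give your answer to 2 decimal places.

Growth-rate Okun's law: g_Y = g_Y* - β × Δu.
g_Y = 3.28 - 2.74 × (1.46) = 3.28 - 4.0004 = -0.7204%, i.e. -0.72% to 2 d.p.

-0.72%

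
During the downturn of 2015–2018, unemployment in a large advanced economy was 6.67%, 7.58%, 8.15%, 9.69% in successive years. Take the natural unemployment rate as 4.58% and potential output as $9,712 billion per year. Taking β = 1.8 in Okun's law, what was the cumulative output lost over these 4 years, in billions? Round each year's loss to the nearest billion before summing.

Year 2015: gap = -1.8 × (6.67 - 4.58) = -3.762%, loss ≈ 9712 × 3.762/100 ≈ 365.
Year 2016: gap = -1.8 × (7.58 - 4.58) = -5.4%, loss ≈ 9712 × 5.4/100 ≈ 524.
Year 2017: gap = -1.8 × (8.15 - 4.58) = -6.426%, loss ≈ 9712 × 6.426/100 ≈ 624.
Year 2018: gap = -1.8 × (9.69 - 4.58) = -9.198%, loss ≈ 9712 × 9.198/100 ≈ 893.
Total lost output = 365 + 524 + 624 + 893 = 2406 billion.

$2,406 billion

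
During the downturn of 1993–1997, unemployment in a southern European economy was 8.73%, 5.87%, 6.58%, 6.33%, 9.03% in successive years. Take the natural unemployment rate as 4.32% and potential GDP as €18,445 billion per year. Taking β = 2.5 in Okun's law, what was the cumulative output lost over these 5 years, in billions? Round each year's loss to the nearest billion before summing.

Year 1993: gap = -2.5 × (8.73 - 4.32) = -11.025%, loss ≈ 18445 × 11.025/100 ≈ 2034.
Year 1994: gap = -2.5 × (5.87 - 4.32) = -3.875%, loss ≈ 18445 × 3.875/100 ≈ 715.
Year 1995: gap = -2.5 × (6.58 - 4.32) = -5.65%, loss ≈ 18445 × 5.65/100 ≈ 1042.
Year 1996: gap = -2.5 × (6.33 - 4.32) = -5.025%, loss ≈ 18445 × 5.025/100 ≈ 927.
Year 1997: gap = -2.5 × (9.03 - 4.32) = -11.775%, loss ≈ 18445 × 11.775/100 ≈ 2172.
Total lost output = 2034 + 715 + 1042 + 927 + 2172 = 6890 billion.

€6,890 billion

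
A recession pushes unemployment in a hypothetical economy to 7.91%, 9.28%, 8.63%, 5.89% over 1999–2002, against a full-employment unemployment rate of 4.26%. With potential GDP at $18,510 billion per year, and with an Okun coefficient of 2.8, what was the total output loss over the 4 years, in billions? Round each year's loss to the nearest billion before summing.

$7,604 billion

Year 1999: gap = -2.8 × (7.91 - 4.26) = -10.22%, loss ≈ 18510 × 10.22/100 ≈ 1892.
Year 2000: gap = -2.8 × (9.28 - 4.26) = -14.056%, loss ≈ 18510 × 14.056/100 ≈ 2602.
Year 2001: gap = -2.8 × (8.63 - 4.26) = -12.236%, loss ≈ 18510 × 12.236/100 ≈ 2265.
Year 2002: gap = -2.8 × (5.89 - 4.26) = -4.564%, loss ≈ 18510 × 4.564/100 ≈ 845.
Total lost output = 1892 + 2602 + 2265 + 845 = 7604 billion.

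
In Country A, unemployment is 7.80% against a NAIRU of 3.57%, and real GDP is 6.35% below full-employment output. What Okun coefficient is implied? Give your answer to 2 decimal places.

β ≈ 1.50

Okun's law: output gap = -β × (u - u*).
-6.35 = -β × (7.8 - 3.57) = -β × 4.23, so β = 6.35/4.23 = 1.50.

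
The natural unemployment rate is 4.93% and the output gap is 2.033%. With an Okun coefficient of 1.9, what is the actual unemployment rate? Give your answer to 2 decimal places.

3.86%

From Okun's law, u - u* = -(output gap)/β = -(2.033)/1.9 = -1.07 points.
So u = 4.93 - 1.07 = 3.86%.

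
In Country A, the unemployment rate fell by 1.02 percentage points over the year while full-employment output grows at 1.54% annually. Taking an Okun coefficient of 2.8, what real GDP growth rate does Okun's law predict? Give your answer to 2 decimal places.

Growth-rate Okun's law: g_Y = g_Y* - β × Δu.
g_Y = 1.54 - 2.8 × (-1.02) = 1.54 + 2.856 = 4.396%, i.e. 4.40% to 2 d.p.

4.40%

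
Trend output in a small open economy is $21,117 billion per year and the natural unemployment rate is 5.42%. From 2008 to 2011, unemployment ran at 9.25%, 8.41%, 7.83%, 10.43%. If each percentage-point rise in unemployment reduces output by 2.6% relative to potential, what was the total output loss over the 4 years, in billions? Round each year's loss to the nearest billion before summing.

Year 2008: gap = -2.6 × (9.25 - 5.42) = -9.958%, loss ≈ 21117 × 9.958/100 ≈ 2103.
Year 2009: gap = -2.6 × (8.41 - 5.42) = -7.774%, loss ≈ 21117 × 7.774/100 ≈ 1642.
Year 2010: gap = -2.6 × (7.83 - 5.42) = -6.266%, loss ≈ 21117 × 6.266/100 ≈ 1323.
Year 2011: gap = -2.6 × (10.43 - 5.42) = -13.026%, loss ≈ 21117 × 13.026/100 ≈ 2751.
Total lost output = 2103 + 1642 + 1323 + 2751 = 7819 billion.

$7,819 billion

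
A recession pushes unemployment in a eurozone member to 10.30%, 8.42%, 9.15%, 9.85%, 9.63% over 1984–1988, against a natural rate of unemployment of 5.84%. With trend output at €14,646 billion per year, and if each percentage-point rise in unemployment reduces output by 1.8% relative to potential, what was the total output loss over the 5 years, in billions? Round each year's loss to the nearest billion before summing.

€4,785 billion

Year 1984: gap = -1.8 × (10.3 - 5.84) = -8.028%, loss ≈ 14646 × 8.028/100 ≈ 1176.
Year 1985: gap = -1.8 × (8.42 - 5.84) = -4.644%, loss ≈ 14646 × 4.644/100 ≈ 680.
Year 1986: gap = -1.8 × (9.15 - 5.84) = -5.958%, loss ≈ 14646 × 5.958/100 ≈ 873.
Year 1987: gap = -1.8 × (9.85 - 5.84) = -7.218%, loss ≈ 14646 × 7.218/100 ≈ 1057.
Year 1988: gap = -1.8 × (9.63 - 5.84) = -6.822%, loss ≈ 14646 × 6.822/100 ≈ 999.
Total lost output = 1176 + 680 + 873 + 1057 + 999 = 4785 billion.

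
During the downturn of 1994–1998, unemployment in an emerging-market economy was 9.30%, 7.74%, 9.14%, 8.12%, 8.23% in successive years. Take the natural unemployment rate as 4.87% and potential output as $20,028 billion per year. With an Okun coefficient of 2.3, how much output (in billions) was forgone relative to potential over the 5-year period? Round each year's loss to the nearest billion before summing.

Year 1994: gap = -2.3 × (9.3 - 4.87) = -10.189%, loss ≈ 20028 × 10.189/100 ≈ 2041.
Year 1995: gap = -2.3 × (7.74 - 4.87) = -6.601%, loss ≈ 20028 × 6.601/100 ≈ 1322.
Year 1996: gap = -2.3 × (9.14 - 4.87) = -9.821%, loss ≈ 20028 × 9.821/100 ≈ 1967.
Year 1997: gap = -2.3 × (8.12 - 4.87) = -7.475%, loss ≈ 20028 × 7.475/100 ≈ 1497.
Year 1998: gap = -2.3 × (8.23 - 4.87) = -7.728%, loss ≈ 20028 × 7.728/100 ≈ 1548.
Total lost output = 2041 + 1322 + 1967 + 1497 + 1548 = 8375 billion.

$8,375 billion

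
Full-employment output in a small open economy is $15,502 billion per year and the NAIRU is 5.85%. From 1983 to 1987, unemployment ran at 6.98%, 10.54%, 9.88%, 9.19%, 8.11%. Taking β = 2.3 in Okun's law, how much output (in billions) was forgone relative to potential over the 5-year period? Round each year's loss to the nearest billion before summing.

$5,509 billion

Year 1983: gap = -2.3 × (6.98 - 5.85) = -2.599%, loss ≈ 15502 × 2.599/100 ≈ 403.
Year 1984: gap = -2.3 × (10.54 - 5.85) = -10.787%, loss ≈ 15502 × 10.787/100 ≈ 1672.
Year 1985: gap = -2.3 × (9.88 - 5.85) = -9.269%, loss ≈ 15502 × 9.269/100 ≈ 1437.
Year 1986: gap = -2.3 × (9.19 - 5.85) = -7.682%, loss ≈ 15502 × 7.682/100 ≈ 1191.
Year 1987: gap = -2.3 × (8.11 - 5.85) = -5.198%, loss ≈ 15502 × 5.198/100 ≈ 806.
Total lost output = 403 + 1672 + 1437 + 1191 + 806 = 5509 billion.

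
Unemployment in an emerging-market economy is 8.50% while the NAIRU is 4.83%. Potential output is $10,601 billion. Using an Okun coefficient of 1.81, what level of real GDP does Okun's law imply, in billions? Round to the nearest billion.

Unemployment gap = 8.5 - 4.83 = 3.67 points, so the output gap is -1.81 × 3.67 = -6.6427%.
Actual GDP = 10601 × (1 - 6.6427/100) = 10601 × 0.933573 ≈ 9897 billion.

$9,897 billion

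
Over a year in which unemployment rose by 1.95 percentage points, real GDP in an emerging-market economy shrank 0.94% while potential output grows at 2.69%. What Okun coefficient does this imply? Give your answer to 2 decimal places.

β ≈ 1.86

Growth form: g_Y = g_Y* - β × Δu, so β = (g_Y* - g_Y)/Δu.
β = (2.69 + 0.94)/1.95 = 3.63/1.95 = 1.86.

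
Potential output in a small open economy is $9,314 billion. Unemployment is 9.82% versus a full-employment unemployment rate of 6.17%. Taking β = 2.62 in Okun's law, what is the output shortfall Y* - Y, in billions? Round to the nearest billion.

Output gap = -2.62 × (9.82 - 6.17) = -2.62 × 3.65 = -9.563%.
Actual GDP ≈ 9314 × 0.90437 ≈ 8423 billion, so the shortfall is 9314 - 8423 = 891 billion.

$891 billion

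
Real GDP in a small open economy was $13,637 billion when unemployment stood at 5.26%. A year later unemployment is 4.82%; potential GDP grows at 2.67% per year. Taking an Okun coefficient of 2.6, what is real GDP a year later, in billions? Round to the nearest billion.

Δu = 4.82 - 5.26 = -0.44 points.
Okun's law (growth form): g_Y = g_Y* - β × Δu = 2.67 - 2.6 × (-0.44) = 2.67 + 1.144 = 3.814%.
Real GDP in the next year = 13637 × (1 + 3.814/100) = 13637 × 1.03814 ≈ 14157 billion.

$14,157 billion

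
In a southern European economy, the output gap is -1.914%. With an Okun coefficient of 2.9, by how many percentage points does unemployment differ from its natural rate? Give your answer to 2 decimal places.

0.66 percentage points

Okun's law: output gap = -β × (u - u*), so u - u* = -(output gap)/β.
u - u* = -(-1.914)/2.9 = 0.66 percentage points.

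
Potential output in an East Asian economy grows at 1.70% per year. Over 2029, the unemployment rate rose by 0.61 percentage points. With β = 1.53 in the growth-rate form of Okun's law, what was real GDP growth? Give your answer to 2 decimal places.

Growth-rate Okun's law: g_Y = g_Y* - β × Δu.
g_Y = 1.70 - 1.53 × (0.61) = 1.7 - 0.9333 = 0.7667%, i.e. 0.77% to 2 d.p.

0.77%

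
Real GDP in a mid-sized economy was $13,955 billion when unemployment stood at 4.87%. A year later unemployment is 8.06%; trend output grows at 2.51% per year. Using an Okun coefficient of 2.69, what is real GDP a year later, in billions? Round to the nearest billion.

Δu = 8.06 - 4.87 = 3.19 points.
Okun's law (growth form): g_Y = g_Y* - β × Δu = 2.51 - 2.69 × (3.19) = 2.51 - 8.5811 = -6.0711%.
Real GDP in the next year = 13955 × (1 - 6.0711/100) = 13955 × 0.939289 ≈ 13108 billion.

$13,108 billion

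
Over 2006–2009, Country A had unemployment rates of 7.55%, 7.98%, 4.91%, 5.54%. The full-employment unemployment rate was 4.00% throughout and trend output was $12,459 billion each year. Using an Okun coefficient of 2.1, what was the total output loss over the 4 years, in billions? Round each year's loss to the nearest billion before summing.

$2,611 billion

Year 2006: gap = -2.1 × (7.55 - 4) = -7.455%, loss ≈ 12459 × 7.455/100 ≈ 929.
Year 2007: gap = -2.1 × (7.98 - 4) = -8.358%, loss ≈ 12459 × 8.358/100 ≈ 1041.
Year 2008: gap = -2.1 × (4.91 - 4) = -1.911%, loss ≈ 12459 × 1.911/100 ≈ 238.
Year 2009: gap = -2.1 × (5.54 - 4) = -3.234%, loss ≈ 12459 × 3.234/100 ≈ 403.
Total lost output = 929 + 1041 + 238 + 403 = 2611 billion.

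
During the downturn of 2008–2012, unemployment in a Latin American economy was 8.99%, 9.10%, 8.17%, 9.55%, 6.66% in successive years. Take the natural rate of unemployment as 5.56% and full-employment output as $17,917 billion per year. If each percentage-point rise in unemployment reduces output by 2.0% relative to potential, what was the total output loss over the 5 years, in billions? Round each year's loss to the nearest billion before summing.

Year 2008: gap = -2.0 × (8.99 - 5.56) = -6.86%, loss ≈ 17917 × 6.86/100 ≈ 1229.
Year 2009: gap = -2.0 × (9.1 - 5.56) = -7.08%, loss ≈ 17917 × 7.08/100 ≈ 1269.
Year 2010: gap = -2.0 × (8.17 - 5.56) = -5.22%, loss ≈ 17917 × 5.22/100 ≈ 935.
Year 2011: gap = -2.0 × (9.55 - 5.56) = -7.98%, loss ≈ 17917 × 7.98/100 ≈ 1430.
Year 2012: gap = -2.0 × (6.66 - 5.56) = -2.2%, loss ≈ 17917 × 2.2/100 ≈ 394.
Total lost output = 1229 + 1269 + 935 + 1430 + 394 = 5257 billion.

$5,257 billion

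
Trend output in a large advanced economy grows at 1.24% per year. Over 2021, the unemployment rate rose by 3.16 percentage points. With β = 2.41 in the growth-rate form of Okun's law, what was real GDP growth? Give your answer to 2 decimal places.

Growth-rate Okun's law: g_Y = g_Y* - β × Δu.
g_Y = 1.24 - 2.41 × (3.16) = 1.24 - 7.6156 = -6.3756%, i.e. -6.38% to 2 d.p.

-6.38%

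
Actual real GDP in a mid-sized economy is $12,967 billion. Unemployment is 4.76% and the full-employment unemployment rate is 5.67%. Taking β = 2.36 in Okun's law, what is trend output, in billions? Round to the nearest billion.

$12,694 billion

Unemployment gap = 4.76 - 5.67 = -0.91 points, so output gap = -2.36 × (-0.91) = 2.1476%.
Since Y = Y* × (1 + gap/100), Y* = 12967/1.021476 ≈ 12694 billion.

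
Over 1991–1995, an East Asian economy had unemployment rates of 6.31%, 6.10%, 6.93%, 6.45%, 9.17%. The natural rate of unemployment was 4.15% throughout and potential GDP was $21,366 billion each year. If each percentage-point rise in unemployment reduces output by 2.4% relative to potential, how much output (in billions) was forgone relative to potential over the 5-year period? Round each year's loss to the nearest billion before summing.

Year 1991: gap = -2.4 × (6.31 - 4.15) = -5.184%, loss ≈ 21366 × 5.184/100 ≈ 1108.
Year 1992: gap = -2.4 × (6.1 - 4.15) = -4.68%, loss ≈ 21366 × 4.68/100 ≈ 1000.
Year 1993: gap = -2.4 × (6.93 - 4.15) = -6.672%, loss ≈ 21366 × 6.672/100 ≈ 1426.
Year 1994: gap = -2.4 × (6.45 - 4.15) = -5.52%, loss ≈ 21366 × 5.52/100 ≈ 1179.
Year 1995: gap = -2.4 × (9.17 - 4.15) = -12.048%, loss ≈ 21366 × 12.048/100 ≈ 2574.
Total lost output = 1108 + 1000 + 1426 + 1179 + 2574 = 7287 billion.

$7,287 billion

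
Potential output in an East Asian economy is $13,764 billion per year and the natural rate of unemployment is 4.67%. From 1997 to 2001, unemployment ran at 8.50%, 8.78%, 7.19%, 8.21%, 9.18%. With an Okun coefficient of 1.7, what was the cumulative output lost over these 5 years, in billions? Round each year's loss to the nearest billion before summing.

Year 1997: gap = -1.7 × (8.5 - 4.67) = -6.511%, loss ≈ 13764 × 6.511/100 ≈ 896.
Year 1998: gap = -1.7 × (8.78 - 4.67) = -6.987%, loss ≈ 13764 × 6.987/100 ≈ 962.
Year 1999: gap = -1.7 × (7.19 - 4.67) = -4.284%, loss ≈ 13764 × 4.284/100 ≈ 590.
Year 2000: gap = -1.7 × (8.21 - 4.67) = -6.018%, loss ≈ 13764 × 6.018/100 ≈ 828.
Year 2001: gap = -1.7 × (9.18 - 4.67) = -7.667%, loss ≈ 13764 × 7.667/100 ≈ 1055.
Total lost output = 896 + 962 + 590 + 828 + 1055 = 4331 billion.

$4,331 billion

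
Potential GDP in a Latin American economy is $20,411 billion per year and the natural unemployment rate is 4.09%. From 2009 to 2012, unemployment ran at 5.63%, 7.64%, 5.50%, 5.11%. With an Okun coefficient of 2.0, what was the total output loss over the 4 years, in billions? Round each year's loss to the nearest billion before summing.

Year 2009: gap = -2.0 × (5.63 - 4.09) = -3.08%, loss ≈ 20411 × 3.08/100 ≈ 629.
Year 2010: gap = -2.0 × (7.64 - 4.09) = -7.1%, loss ≈ 20411 × 7.1/100 ≈ 1449.
Year 2011: gap = -2.0 × (5.5 - 4.09) = -2.82%, loss ≈ 20411 × 2.82/100 ≈ 576.
Year 2012: gap = -2.0 × (5.11 - 4.09) = -2.04%, loss ≈ 20411 × 2.04/100 ≈ 416.
Total lost output = 629 + 1449 + 576 + 416 = 3070 billion.

$3,070 billion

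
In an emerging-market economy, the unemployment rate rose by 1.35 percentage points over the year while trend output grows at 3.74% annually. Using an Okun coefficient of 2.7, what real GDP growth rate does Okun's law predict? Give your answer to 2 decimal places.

0.10%

Growth-rate Okun's law: g_Y = g_Y* - β × Δu.
g_Y = 3.74 - 2.7 × (1.35) = 3.74 - 3.645 = 0.095%, i.e. 0.10% to 2 d.p.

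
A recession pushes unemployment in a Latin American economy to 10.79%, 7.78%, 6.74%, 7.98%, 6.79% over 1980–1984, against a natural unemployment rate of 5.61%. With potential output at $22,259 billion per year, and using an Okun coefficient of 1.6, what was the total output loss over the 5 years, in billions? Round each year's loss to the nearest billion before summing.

$4,284 billion

Year 1980: gap = -1.6 × (10.79 - 5.61) = -8.288%, loss ≈ 22259 × 8.288/100 ≈ 1845.
Year 1981: gap = -1.6 × (7.78 - 5.61) = -3.472%, loss ≈ 22259 × 3.472/100 ≈ 773.
Year 1982: gap = -1.6 × (6.74 - 5.61) = -1.808%, loss ≈ 22259 × 1.808/100 ≈ 402.
Year 1983: gap = -1.6 × (7.98 - 5.61) = -3.792%, loss ≈ 22259 × 3.792/100 ≈ 844.
Year 1984: gap = -1.6 × (6.79 - 5.61) = -1.888%, loss ≈ 22259 × 1.888/100 ≈ 420.
Total lost output = 1845 + 773 + 402 + 844 + 420 = 4284 billion.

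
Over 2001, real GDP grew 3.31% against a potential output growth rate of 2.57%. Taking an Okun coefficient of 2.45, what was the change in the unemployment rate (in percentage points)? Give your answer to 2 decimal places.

Growth-rate Okun's law: g_Y = g_Y* - β × Δu, so Δu = (g_Y* - g_Y)/β.
Δu = (2.57 - 3.31)/2.45 = -0.74/2.45 = -0.30 percentage points.

-0.30 percentage points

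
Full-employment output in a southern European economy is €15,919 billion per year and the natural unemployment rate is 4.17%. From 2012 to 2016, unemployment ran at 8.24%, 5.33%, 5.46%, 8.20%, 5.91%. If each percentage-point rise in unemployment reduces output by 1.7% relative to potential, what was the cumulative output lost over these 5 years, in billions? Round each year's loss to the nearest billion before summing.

Year 2012: gap = -1.7 × (8.24 - 4.17) = -6.919%, loss ≈ 15919 × 6.919/100 ≈ 1101.
Year 2013: gap = -1.7 × (5.33 - 4.17) = -1.972%, loss ≈ 15919 × 1.972/100 ≈ 314.
Year 2014: gap = -1.7 × (5.46 - 4.17) = -2.193%, loss ≈ 15919 × 2.193/100 ≈ 349.
Year 2015: gap = -1.7 × (8.2 - 4.17) = -6.851%, loss ≈ 15919 × 6.851/100 ≈ 1091.
Year 2016: gap = -1.7 × (5.91 - 4.17) = -2.958%, loss ≈ 15919 × 2.958/100 ≈ 471.
Total lost output = 1101 + 314 + 349 + 1091 + 471 = 3326 billion.

€3,326 billion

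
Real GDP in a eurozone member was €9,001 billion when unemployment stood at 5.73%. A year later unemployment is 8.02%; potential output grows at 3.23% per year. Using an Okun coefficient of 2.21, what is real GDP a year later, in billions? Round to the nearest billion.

Δu = 8.02 - 5.73 = 2.29 points.
Okun's law (growth form): g_Y = g_Y* - β × Δu = 3.23 - 2.21 × (2.29) = 3.23 - 5.0609 = -1.8309%.
Real GDP in the next year = 9001 × (1 - 1.8309/100) = 9001 × 0.981691 ≈ 8836 billion.

€8,836 billion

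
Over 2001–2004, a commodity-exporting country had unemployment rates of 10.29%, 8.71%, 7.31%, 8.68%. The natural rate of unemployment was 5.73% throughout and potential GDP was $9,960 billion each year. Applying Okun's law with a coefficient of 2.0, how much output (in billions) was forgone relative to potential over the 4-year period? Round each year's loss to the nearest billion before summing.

$2,405 billion

Year 2001: gap = -2.0 × (10.29 - 5.73) = -9.12%, loss ≈ 9960 × 9.12/100 ≈ 908.
Year 2002: gap = -2.0 × (8.71 - 5.73) = -5.96%, loss ≈ 9960 × 5.96/100 ≈ 594.
Year 2003: gap = -2.0 × (7.31 - 5.73) = -3.16%, loss ≈ 9960 × 3.16/100 ≈ 315.
Year 2004: gap = -2.0 × (8.68 - 5.73) = -5.9%, loss ≈ 9960 × 5.9/100 ≈ 588.
Total lost output = 908 + 594 + 315 + 588 = 2405 billion.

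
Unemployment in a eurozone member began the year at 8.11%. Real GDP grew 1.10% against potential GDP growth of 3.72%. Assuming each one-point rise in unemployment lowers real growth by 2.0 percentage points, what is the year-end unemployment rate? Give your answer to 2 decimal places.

Growth-rate Okun's law: g_Y = g_Y* - β × Δu, so Δu = (g_Y* - g_Y)/β.
Δu = (3.72 - 1.1)/2.0 = 2.62/2.0 = 1.31 percentage points.
Year-end unemployment = 8.11 + 1.31 = 9.42%.

9.42%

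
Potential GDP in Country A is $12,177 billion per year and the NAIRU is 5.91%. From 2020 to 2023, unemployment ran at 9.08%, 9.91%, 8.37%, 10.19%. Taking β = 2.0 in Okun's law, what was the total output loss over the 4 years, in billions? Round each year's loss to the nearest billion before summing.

$3,387 billion

Year 2020: gap = -2.0 × (9.08 - 5.91) = -6.34%, loss ≈ 12177 × 6.34/100 ≈ 772.
Year 2021: gap = -2.0 × (9.91 - 5.91) = -8%, loss ≈ 12177 × 8/100 ≈ 974.
Year 2022: gap = -2.0 × (8.37 - 5.91) = -4.92%, loss ≈ 12177 × 4.92/100 ≈ 599.
Year 2023: gap = -2.0 × (10.19 - 5.91) = -8.56%, loss ≈ 12177 × 8.56/100 ≈ 1042.
Total lost output = 772 + 974 + 599 + 1042 = 3387 billion.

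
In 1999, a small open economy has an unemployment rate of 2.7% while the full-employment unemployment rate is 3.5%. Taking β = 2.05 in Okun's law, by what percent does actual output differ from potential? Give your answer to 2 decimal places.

1.64%

The unemployment gap is 2.7 - 3.5 = -0.8 percentage points.
Okun's law gives an output gap of -2.05 × (-0.8) = 1.64%, i.e. 1.64% above potential.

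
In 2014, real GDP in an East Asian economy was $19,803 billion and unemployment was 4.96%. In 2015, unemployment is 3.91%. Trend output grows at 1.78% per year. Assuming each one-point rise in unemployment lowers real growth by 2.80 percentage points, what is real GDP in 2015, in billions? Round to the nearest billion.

$20,738 billion

Δu = 3.91 - 4.96 = -1.05 points.
Okun's law (growth form): g_Y = g_Y* - β × Δu = 1.78 - 2.80 × (-1.05) = 1.78 + 2.94 = 4.72%.
Real GDP in the next year = 19803 × (1 + 4.72/100) = 19803 × 1.0472 ≈ 20738 billion.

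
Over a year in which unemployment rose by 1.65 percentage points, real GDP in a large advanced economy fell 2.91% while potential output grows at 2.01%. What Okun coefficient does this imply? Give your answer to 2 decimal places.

Growth form: g_Y = g_Y* - β × Δu, so β = (g_Y* - g_Y)/Δu.
β = (2.01 + 2.91)/1.65 = 4.92/1.65 = 2.98.

β ≈ 2.98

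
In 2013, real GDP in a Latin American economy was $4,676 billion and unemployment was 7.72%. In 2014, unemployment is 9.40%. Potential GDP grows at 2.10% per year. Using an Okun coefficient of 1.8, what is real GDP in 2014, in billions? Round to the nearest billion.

$4,633 billion

Δu = 9.4 - 7.72 = 1.68 points.
Okun's law (growth form): g_Y = g_Y* - β × Δu = 2.10 - 1.8 × (1.68) = 2.1 - 3.024 = -0.924%.
Real GDP in the next year = 4676 × (1 - 0.924/100) = 4676 × 0.99076 ≈ 4633 billion.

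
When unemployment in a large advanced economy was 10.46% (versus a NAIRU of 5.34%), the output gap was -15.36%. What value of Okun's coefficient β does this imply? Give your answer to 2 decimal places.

β ≈ 3.00

Okun's law: output gap = -β × (u - u*).
-15.36 = -β × (10.46 - 5.34) = -β × 5.12, so β = 15.36/5.12 = 3.00.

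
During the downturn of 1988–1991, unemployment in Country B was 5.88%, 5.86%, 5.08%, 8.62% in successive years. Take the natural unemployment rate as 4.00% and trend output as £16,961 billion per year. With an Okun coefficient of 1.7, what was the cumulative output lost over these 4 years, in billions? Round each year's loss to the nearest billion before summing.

£2,721 billion

Year 1988: gap = -1.7 × (5.88 - 4) = -3.196%, loss ≈ 16961 × 3.196/100 ≈ 542.
Year 1989: gap = -1.7 × (5.86 - 4) = -3.162%, loss ≈ 16961 × 3.162/100 ≈ 536.
Year 1990: gap = -1.7 × (5.08 - 4) = -1.836%, loss ≈ 16961 × 1.836/100 ≈ 311.
Year 1991: gap = -1.7 × (8.62 - 4) = -7.854%, loss ≈ 16961 × 7.854/100 ≈ 1332.
Total lost output = 542 + 536 + 311 + 1332 = 2721 billion.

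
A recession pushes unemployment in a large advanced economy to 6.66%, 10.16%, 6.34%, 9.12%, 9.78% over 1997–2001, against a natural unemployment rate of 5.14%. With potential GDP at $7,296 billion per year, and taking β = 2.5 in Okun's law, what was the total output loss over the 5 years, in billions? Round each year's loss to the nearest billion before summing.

$2,984 billion

Year 1997: gap = -2.5 × (6.66 - 5.14) = -3.8%, loss ≈ 7296 × 3.8/100 ≈ 277.
Year 1998: gap = -2.5 × (10.16 - 5.14) = -12.55%, loss ≈ 7296 × 12.55/100 ≈ 916.
Year 1999: gap = -2.5 × (6.34 - 5.14) = -3%, loss ≈ 7296 × 3/100 ≈ 219.
Year 2000: gap = -2.5 × (9.12 - 5.14) = -9.95%, loss ≈ 7296 × 9.95/100 ≈ 726.
Year 2001: gap = -2.5 × (9.78 - 5.14) = -11.6%, loss ≈ 7296 × 11.6/100 ≈ 846.
Total lost output = 277 + 916 + 219 + 726 + 846 = 2984 billion.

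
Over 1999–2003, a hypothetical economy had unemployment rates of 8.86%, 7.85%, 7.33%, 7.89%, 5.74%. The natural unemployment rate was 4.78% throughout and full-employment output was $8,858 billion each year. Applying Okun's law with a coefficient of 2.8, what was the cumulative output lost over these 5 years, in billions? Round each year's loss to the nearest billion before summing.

Year 1999: gap = -2.8 × (8.86 - 4.78) = -11.424%, loss ≈ 8858 × 11.424/100 ≈ 1012.
Year 2000: gap = -2.8 × (7.85 - 4.78) = -8.596%, loss ≈ 8858 × 8.596/100 ≈ 761.
Year 2001: gap = -2.8 × (7.33 - 4.78) = -7.14%, loss ≈ 8858 × 7.14/100 ≈ 632.
Year 2002: gap = -2.8 × (7.89 - 4.78) = -8.708%, loss ≈ 8858 × 8.708/100 ≈ 771.
Year 2003: gap = -2.8 × (5.74 - 4.78) = -2.688%, loss ≈ 8858 × 2.688/100 ≈ 238.
Total lost output = 1012 + 761 + 632 + 771 + 238 = 3414 billion.

$3,414 billion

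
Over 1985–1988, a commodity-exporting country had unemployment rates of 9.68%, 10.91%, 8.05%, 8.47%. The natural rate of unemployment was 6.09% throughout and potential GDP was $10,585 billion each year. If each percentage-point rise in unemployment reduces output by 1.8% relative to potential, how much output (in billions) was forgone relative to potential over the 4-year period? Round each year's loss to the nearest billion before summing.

$2,428 billion

Year 1985: gap = -1.8 × (9.68 - 6.09) = -6.462%, loss ≈ 10585 × 6.462/100 ≈ 684.
Year 1986: gap = -1.8 × (10.91 - 6.09) = -8.676%, loss ≈ 10585 × 8.676/100 ≈ 918.
Year 1987: gap = -1.8 × (8.05 - 6.09) = -3.528%, loss ≈ 10585 × 3.528/100 ≈ 373.
Year 1988: gap = -1.8 × (8.47 - 6.09) = -4.284%, loss ≈ 10585 × 4.284/100 ≈ 453.
Total lost output = 684 + 918 + 373 + 453 = 2428 billion.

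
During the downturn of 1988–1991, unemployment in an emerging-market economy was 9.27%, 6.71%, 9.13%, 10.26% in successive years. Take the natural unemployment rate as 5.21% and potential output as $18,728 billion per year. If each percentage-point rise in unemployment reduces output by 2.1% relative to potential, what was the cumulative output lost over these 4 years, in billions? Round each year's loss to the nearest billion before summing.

Year 1988: gap = -2.1 × (9.27 - 5.21) = -8.526%, loss ≈ 18728 × 8.526/100 ≈ 1597.
Year 1989: gap = -2.1 × (6.71 - 5.21) = -3.15%, loss ≈ 18728 × 3.15/100 ≈ 590.
Year 1990: gap = -2.1 × (9.13 - 5.21) = -8.232%, loss ≈ 18728 × 8.232/100 ≈ 1542.
Year 1991: gap = -2.1 × (10.26 - 5.21) = -10.605%, loss ≈ 18728 × 10.605/100 ≈ 1986.
Total lost output = 1597 + 590 + 1542 + 1986 = 5715 billion.

$5,715 billion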